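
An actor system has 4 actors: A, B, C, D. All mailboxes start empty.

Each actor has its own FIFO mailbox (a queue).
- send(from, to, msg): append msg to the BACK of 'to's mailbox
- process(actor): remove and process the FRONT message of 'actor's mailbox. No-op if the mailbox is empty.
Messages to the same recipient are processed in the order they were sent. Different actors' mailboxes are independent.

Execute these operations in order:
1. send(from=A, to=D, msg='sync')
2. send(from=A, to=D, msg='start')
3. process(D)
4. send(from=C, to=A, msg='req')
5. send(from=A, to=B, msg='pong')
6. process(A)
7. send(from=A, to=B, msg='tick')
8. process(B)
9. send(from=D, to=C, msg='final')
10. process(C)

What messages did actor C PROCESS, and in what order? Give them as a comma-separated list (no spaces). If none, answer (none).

Answer: final

Derivation:
After 1 (send(from=A, to=D, msg='sync')): A:[] B:[] C:[] D:[sync]
After 2 (send(from=A, to=D, msg='start')): A:[] B:[] C:[] D:[sync,start]
After 3 (process(D)): A:[] B:[] C:[] D:[start]
After 4 (send(from=C, to=A, msg='req')): A:[req] B:[] C:[] D:[start]
After 5 (send(from=A, to=B, msg='pong')): A:[req] B:[pong] C:[] D:[start]
After 6 (process(A)): A:[] B:[pong] C:[] D:[start]
After 7 (send(from=A, to=B, msg='tick')): A:[] B:[pong,tick] C:[] D:[start]
After 8 (process(B)): A:[] B:[tick] C:[] D:[start]
After 9 (send(from=D, to=C, msg='final')): A:[] B:[tick] C:[final] D:[start]
After 10 (process(C)): A:[] B:[tick] C:[] D:[start]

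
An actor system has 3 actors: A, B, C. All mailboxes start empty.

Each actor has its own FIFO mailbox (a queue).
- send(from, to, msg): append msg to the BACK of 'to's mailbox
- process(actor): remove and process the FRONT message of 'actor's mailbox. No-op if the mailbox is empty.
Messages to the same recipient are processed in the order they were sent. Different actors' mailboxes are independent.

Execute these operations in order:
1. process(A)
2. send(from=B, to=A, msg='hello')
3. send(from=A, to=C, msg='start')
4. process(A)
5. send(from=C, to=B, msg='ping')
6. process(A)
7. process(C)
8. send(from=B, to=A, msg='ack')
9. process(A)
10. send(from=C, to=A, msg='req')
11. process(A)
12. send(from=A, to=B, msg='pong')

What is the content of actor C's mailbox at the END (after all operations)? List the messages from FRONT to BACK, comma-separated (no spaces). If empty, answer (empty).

After 1 (process(A)): A:[] B:[] C:[]
After 2 (send(from=B, to=A, msg='hello')): A:[hello] B:[] C:[]
After 3 (send(from=A, to=C, msg='start')): A:[hello] B:[] C:[start]
After 4 (process(A)): A:[] B:[] C:[start]
After 5 (send(from=C, to=B, msg='ping')): A:[] B:[ping] C:[start]
After 6 (process(A)): A:[] B:[ping] C:[start]
After 7 (process(C)): A:[] B:[ping] C:[]
After 8 (send(from=B, to=A, msg='ack')): A:[ack] B:[ping] C:[]
After 9 (process(A)): A:[] B:[ping] C:[]
After 10 (send(from=C, to=A, msg='req')): A:[req] B:[ping] C:[]
After 11 (process(A)): A:[] B:[ping] C:[]
After 12 (send(from=A, to=B, msg='pong')): A:[] B:[ping,pong] C:[]

Answer: (empty)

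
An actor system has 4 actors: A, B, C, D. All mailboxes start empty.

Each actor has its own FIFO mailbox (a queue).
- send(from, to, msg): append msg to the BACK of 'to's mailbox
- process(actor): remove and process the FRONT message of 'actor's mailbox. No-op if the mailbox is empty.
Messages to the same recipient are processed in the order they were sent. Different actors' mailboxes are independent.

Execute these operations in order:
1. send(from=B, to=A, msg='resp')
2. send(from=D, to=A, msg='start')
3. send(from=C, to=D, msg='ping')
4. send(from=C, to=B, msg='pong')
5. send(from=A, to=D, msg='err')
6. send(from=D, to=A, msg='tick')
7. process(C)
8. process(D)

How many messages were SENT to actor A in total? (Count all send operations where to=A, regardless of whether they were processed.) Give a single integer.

After 1 (send(from=B, to=A, msg='resp')): A:[resp] B:[] C:[] D:[]
After 2 (send(from=D, to=A, msg='start')): A:[resp,start] B:[] C:[] D:[]
After 3 (send(from=C, to=D, msg='ping')): A:[resp,start] B:[] C:[] D:[ping]
After 4 (send(from=C, to=B, msg='pong')): A:[resp,start] B:[pong] C:[] D:[ping]
After 5 (send(from=A, to=D, msg='err')): A:[resp,start] B:[pong] C:[] D:[ping,err]
After 6 (send(from=D, to=A, msg='tick')): A:[resp,start,tick] B:[pong] C:[] D:[ping,err]
After 7 (process(C)): A:[resp,start,tick] B:[pong] C:[] D:[ping,err]
After 8 (process(D)): A:[resp,start,tick] B:[pong] C:[] D:[err]

Answer: 3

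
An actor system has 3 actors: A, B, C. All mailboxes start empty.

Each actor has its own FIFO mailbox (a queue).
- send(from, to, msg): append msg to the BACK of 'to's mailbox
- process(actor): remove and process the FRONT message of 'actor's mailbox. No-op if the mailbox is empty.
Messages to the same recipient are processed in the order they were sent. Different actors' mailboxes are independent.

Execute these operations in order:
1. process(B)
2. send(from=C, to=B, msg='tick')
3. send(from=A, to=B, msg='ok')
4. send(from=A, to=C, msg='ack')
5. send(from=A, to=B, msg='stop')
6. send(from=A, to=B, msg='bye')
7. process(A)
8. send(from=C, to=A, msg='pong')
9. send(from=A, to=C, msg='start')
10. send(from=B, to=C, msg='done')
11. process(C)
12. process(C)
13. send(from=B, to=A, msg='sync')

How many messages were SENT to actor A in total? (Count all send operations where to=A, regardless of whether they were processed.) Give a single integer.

Answer: 2

Derivation:
After 1 (process(B)): A:[] B:[] C:[]
After 2 (send(from=C, to=B, msg='tick')): A:[] B:[tick] C:[]
After 3 (send(from=A, to=B, msg='ok')): A:[] B:[tick,ok] C:[]
After 4 (send(from=A, to=C, msg='ack')): A:[] B:[tick,ok] C:[ack]
After 5 (send(from=A, to=B, msg='stop')): A:[] B:[tick,ok,stop] C:[ack]
After 6 (send(from=A, to=B, msg='bye')): A:[] B:[tick,ok,stop,bye] C:[ack]
After 7 (process(A)): A:[] B:[tick,ok,stop,bye] C:[ack]
After 8 (send(from=C, to=A, msg='pong')): A:[pong] B:[tick,ok,stop,bye] C:[ack]
After 9 (send(from=A, to=C, msg='start')): A:[pong] B:[tick,ok,stop,bye] C:[ack,start]
After 10 (send(from=B, to=C, msg='done')): A:[pong] B:[tick,ok,stop,bye] C:[ack,start,done]
After 11 (process(C)): A:[pong] B:[tick,ok,stop,bye] C:[start,done]
After 12 (process(C)): A:[pong] B:[tick,ok,stop,bye] C:[done]
After 13 (send(from=B, to=A, msg='sync')): A:[pong,sync] B:[tick,ok,stop,bye] C:[done]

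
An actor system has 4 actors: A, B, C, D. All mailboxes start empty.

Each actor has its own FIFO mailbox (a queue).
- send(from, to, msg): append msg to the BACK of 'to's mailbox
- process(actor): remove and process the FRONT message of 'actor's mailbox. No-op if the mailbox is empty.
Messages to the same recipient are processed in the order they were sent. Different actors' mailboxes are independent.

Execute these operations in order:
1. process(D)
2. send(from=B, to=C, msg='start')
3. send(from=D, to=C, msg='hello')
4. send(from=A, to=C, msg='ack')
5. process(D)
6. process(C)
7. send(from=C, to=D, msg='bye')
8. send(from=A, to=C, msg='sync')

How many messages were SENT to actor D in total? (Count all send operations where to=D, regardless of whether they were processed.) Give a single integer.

After 1 (process(D)): A:[] B:[] C:[] D:[]
After 2 (send(from=B, to=C, msg='start')): A:[] B:[] C:[start] D:[]
After 3 (send(from=D, to=C, msg='hello')): A:[] B:[] C:[start,hello] D:[]
After 4 (send(from=A, to=C, msg='ack')): A:[] B:[] C:[start,hello,ack] D:[]
After 5 (process(D)): A:[] B:[] C:[start,hello,ack] D:[]
After 6 (process(C)): A:[] B:[] C:[hello,ack] D:[]
After 7 (send(from=C, to=D, msg='bye')): A:[] B:[] C:[hello,ack] D:[bye]
After 8 (send(from=A, to=C, msg='sync')): A:[] B:[] C:[hello,ack,sync] D:[bye]

Answer: 1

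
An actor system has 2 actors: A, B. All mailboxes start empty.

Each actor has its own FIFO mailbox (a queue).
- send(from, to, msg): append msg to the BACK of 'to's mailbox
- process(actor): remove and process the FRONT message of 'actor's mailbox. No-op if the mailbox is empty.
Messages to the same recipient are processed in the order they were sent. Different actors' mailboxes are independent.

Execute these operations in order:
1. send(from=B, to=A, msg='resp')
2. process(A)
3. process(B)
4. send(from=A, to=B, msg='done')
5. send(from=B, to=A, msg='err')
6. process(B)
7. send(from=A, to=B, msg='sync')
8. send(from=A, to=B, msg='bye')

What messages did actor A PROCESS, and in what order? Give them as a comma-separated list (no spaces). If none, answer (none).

Answer: resp

Derivation:
After 1 (send(from=B, to=A, msg='resp')): A:[resp] B:[]
After 2 (process(A)): A:[] B:[]
After 3 (process(B)): A:[] B:[]
After 4 (send(from=A, to=B, msg='done')): A:[] B:[done]
After 5 (send(from=B, to=A, msg='err')): A:[err] B:[done]
After 6 (process(B)): A:[err] B:[]
After 7 (send(from=A, to=B, msg='sync')): A:[err] B:[sync]
After 8 (send(from=A, to=B, msg='bye')): A:[err] B:[sync,bye]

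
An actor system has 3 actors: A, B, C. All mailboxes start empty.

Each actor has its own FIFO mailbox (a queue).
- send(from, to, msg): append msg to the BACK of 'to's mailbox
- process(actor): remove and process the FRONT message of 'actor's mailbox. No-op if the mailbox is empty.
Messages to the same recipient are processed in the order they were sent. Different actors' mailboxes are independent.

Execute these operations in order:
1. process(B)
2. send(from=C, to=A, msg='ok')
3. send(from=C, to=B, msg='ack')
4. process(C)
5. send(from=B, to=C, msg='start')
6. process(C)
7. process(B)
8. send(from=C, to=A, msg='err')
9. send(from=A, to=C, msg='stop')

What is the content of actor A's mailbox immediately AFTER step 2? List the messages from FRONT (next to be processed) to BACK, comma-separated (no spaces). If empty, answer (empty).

After 1 (process(B)): A:[] B:[] C:[]
After 2 (send(from=C, to=A, msg='ok')): A:[ok] B:[] C:[]

ok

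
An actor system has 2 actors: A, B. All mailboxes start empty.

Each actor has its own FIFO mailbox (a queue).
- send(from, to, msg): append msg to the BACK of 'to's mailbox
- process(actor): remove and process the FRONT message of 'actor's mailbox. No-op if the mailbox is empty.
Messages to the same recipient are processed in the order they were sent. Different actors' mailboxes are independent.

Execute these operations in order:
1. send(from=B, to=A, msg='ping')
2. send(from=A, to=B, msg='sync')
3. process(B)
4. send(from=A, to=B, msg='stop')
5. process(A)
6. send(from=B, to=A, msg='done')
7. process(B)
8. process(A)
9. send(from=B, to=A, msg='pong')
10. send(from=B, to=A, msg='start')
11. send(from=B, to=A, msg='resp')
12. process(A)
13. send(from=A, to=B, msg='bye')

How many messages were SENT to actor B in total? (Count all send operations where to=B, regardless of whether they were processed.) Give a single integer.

Answer: 3

Derivation:
After 1 (send(from=B, to=A, msg='ping')): A:[ping] B:[]
After 2 (send(from=A, to=B, msg='sync')): A:[ping] B:[sync]
After 3 (process(B)): A:[ping] B:[]
After 4 (send(from=A, to=B, msg='stop')): A:[ping] B:[stop]
After 5 (process(A)): A:[] B:[stop]
After 6 (send(from=B, to=A, msg='done')): A:[done] B:[stop]
After 7 (process(B)): A:[done] B:[]
After 8 (process(A)): A:[] B:[]
After 9 (send(from=B, to=A, msg='pong')): A:[pong] B:[]
After 10 (send(from=B, to=A, msg='start')): A:[pong,start] B:[]
After 11 (send(from=B, to=A, msg='resp')): A:[pong,start,resp] B:[]
After 12 (process(A)): A:[start,resp] B:[]
After 13 (send(from=A, to=B, msg='bye')): A:[start,resp] B:[bye]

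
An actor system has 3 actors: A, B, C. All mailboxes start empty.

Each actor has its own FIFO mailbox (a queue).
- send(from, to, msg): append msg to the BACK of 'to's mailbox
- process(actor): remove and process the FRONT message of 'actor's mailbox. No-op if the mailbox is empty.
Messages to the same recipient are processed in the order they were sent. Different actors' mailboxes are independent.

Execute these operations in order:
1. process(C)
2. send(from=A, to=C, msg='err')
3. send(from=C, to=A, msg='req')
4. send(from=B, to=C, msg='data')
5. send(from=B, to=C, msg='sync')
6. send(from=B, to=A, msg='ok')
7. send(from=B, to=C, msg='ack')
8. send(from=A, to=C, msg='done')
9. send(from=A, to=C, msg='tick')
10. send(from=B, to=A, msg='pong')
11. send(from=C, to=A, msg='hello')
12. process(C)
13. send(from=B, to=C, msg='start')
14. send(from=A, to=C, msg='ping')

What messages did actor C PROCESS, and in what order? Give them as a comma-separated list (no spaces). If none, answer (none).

Answer: err

Derivation:
After 1 (process(C)): A:[] B:[] C:[]
After 2 (send(from=A, to=C, msg='err')): A:[] B:[] C:[err]
After 3 (send(from=C, to=A, msg='req')): A:[req] B:[] C:[err]
After 4 (send(from=B, to=C, msg='data')): A:[req] B:[] C:[err,data]
After 5 (send(from=B, to=C, msg='sync')): A:[req] B:[] C:[err,data,sync]
After 6 (send(from=B, to=A, msg='ok')): A:[req,ok] B:[] C:[err,data,sync]
After 7 (send(from=B, to=C, msg='ack')): A:[req,ok] B:[] C:[err,data,sync,ack]
After 8 (send(from=A, to=C, msg='done')): A:[req,ok] B:[] C:[err,data,sync,ack,done]
After 9 (send(from=A, to=C, msg='tick')): A:[req,ok] B:[] C:[err,data,sync,ack,done,tick]
After 10 (send(from=B, to=A, msg='pong')): A:[req,ok,pong] B:[] C:[err,data,sync,ack,done,tick]
After 11 (send(from=C, to=A, msg='hello')): A:[req,ok,pong,hello] B:[] C:[err,data,sync,ack,done,tick]
After 12 (process(C)): A:[req,ok,pong,hello] B:[] C:[data,sync,ack,done,tick]
After 13 (send(from=B, to=C, msg='start')): A:[req,ok,pong,hello] B:[] C:[data,sync,ack,done,tick,start]
After 14 (send(from=A, to=C, msg='ping')): A:[req,ok,pong,hello] B:[] C:[data,sync,ack,done,tick,start,ping]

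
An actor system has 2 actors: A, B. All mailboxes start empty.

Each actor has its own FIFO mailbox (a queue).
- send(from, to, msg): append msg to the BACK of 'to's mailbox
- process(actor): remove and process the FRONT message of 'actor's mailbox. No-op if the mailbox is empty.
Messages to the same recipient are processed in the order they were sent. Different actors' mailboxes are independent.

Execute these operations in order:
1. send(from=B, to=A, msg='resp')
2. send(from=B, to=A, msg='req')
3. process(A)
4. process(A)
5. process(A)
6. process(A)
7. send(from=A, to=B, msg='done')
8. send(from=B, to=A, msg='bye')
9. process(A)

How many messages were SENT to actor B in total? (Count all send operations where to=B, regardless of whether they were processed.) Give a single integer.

After 1 (send(from=B, to=A, msg='resp')): A:[resp] B:[]
After 2 (send(from=B, to=A, msg='req')): A:[resp,req] B:[]
After 3 (process(A)): A:[req] B:[]
After 4 (process(A)): A:[] B:[]
After 5 (process(A)): A:[] B:[]
After 6 (process(A)): A:[] B:[]
After 7 (send(from=A, to=B, msg='done')): A:[] B:[done]
After 8 (send(from=B, to=A, msg='bye')): A:[bye] B:[done]
After 9 (process(A)): A:[] B:[done]

Answer: 1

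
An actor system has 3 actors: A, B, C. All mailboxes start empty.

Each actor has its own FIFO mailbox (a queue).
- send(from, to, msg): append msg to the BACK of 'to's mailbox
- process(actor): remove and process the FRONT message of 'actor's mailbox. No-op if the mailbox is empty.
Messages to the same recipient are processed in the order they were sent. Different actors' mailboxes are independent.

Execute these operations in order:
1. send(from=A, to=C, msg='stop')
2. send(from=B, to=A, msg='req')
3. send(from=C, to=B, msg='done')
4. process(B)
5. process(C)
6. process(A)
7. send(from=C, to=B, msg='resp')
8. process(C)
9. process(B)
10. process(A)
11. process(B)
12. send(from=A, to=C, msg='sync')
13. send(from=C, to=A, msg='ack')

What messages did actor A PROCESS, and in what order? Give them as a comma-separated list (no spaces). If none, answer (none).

After 1 (send(from=A, to=C, msg='stop')): A:[] B:[] C:[stop]
After 2 (send(from=B, to=A, msg='req')): A:[req] B:[] C:[stop]
After 3 (send(from=C, to=B, msg='done')): A:[req] B:[done] C:[stop]
After 4 (process(B)): A:[req] B:[] C:[stop]
After 5 (process(C)): A:[req] B:[] C:[]
After 6 (process(A)): A:[] B:[] C:[]
After 7 (send(from=C, to=B, msg='resp')): A:[] B:[resp] C:[]
After 8 (process(C)): A:[] B:[resp] C:[]
After 9 (process(B)): A:[] B:[] C:[]
After 10 (process(A)): A:[] B:[] C:[]
After 11 (process(B)): A:[] B:[] C:[]
After 12 (send(from=A, to=C, msg='sync')): A:[] B:[] C:[sync]
After 13 (send(from=C, to=A, msg='ack')): A:[ack] B:[] C:[sync]

Answer: req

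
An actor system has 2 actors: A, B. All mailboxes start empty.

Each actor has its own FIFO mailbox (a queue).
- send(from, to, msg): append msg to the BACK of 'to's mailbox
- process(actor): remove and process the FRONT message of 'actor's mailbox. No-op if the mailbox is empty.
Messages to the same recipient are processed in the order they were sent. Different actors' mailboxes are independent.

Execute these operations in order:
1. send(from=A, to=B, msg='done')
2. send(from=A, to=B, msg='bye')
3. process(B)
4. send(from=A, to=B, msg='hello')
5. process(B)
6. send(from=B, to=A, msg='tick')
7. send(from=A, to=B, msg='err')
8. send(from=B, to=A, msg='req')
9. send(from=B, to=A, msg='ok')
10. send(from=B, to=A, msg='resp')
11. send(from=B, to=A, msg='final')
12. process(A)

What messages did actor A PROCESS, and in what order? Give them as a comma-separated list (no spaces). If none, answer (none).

After 1 (send(from=A, to=B, msg='done')): A:[] B:[done]
After 2 (send(from=A, to=B, msg='bye')): A:[] B:[done,bye]
After 3 (process(B)): A:[] B:[bye]
After 4 (send(from=A, to=B, msg='hello')): A:[] B:[bye,hello]
After 5 (process(B)): A:[] B:[hello]
After 6 (send(from=B, to=A, msg='tick')): A:[tick] B:[hello]
After 7 (send(from=A, to=B, msg='err')): A:[tick] B:[hello,err]
After 8 (send(from=B, to=A, msg='req')): A:[tick,req] B:[hello,err]
After 9 (send(from=B, to=A, msg='ok')): A:[tick,req,ok] B:[hello,err]
After 10 (send(from=B, to=A, msg='resp')): A:[tick,req,ok,resp] B:[hello,err]
After 11 (send(from=B, to=A, msg='final')): A:[tick,req,ok,resp,final] B:[hello,err]
After 12 (process(A)): A:[req,ok,resp,final] B:[hello,err]

Answer: tick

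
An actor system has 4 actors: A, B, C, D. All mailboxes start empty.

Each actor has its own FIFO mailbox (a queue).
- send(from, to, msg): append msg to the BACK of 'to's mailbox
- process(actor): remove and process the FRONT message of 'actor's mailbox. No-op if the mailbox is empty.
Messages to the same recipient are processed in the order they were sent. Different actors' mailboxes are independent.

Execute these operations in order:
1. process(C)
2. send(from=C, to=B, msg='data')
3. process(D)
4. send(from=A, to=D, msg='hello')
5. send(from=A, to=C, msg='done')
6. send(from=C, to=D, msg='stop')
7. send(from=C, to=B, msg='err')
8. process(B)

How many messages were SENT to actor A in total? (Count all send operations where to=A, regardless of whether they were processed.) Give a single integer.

After 1 (process(C)): A:[] B:[] C:[] D:[]
After 2 (send(from=C, to=B, msg='data')): A:[] B:[data] C:[] D:[]
After 3 (process(D)): A:[] B:[data] C:[] D:[]
After 4 (send(from=A, to=D, msg='hello')): A:[] B:[data] C:[] D:[hello]
After 5 (send(from=A, to=C, msg='done')): A:[] B:[data] C:[done] D:[hello]
After 6 (send(from=C, to=D, msg='stop')): A:[] B:[data] C:[done] D:[hello,stop]
After 7 (send(from=C, to=B, msg='err')): A:[] B:[data,err] C:[done] D:[hello,stop]
After 8 (process(B)): A:[] B:[err] C:[done] D:[hello,stop]

Answer: 0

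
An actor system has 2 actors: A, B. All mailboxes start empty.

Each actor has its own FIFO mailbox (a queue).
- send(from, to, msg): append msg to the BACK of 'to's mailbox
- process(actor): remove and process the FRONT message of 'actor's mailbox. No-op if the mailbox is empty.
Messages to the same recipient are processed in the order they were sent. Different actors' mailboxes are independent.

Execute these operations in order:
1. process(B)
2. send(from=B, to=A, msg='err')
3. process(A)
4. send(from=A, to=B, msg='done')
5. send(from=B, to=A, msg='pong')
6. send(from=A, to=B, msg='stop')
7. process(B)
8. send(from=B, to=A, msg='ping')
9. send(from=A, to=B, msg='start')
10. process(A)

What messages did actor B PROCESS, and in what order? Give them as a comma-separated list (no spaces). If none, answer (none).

After 1 (process(B)): A:[] B:[]
After 2 (send(from=B, to=A, msg='err')): A:[err] B:[]
After 3 (process(A)): A:[] B:[]
After 4 (send(from=A, to=B, msg='done')): A:[] B:[done]
After 5 (send(from=B, to=A, msg='pong')): A:[pong] B:[done]
After 6 (send(from=A, to=B, msg='stop')): A:[pong] B:[done,stop]
After 7 (process(B)): A:[pong] B:[stop]
After 8 (send(from=B, to=A, msg='ping')): A:[pong,ping] B:[stop]
After 9 (send(from=A, to=B, msg='start')): A:[pong,ping] B:[stop,start]
After 10 (process(A)): A:[ping] B:[stop,start]

Answer: done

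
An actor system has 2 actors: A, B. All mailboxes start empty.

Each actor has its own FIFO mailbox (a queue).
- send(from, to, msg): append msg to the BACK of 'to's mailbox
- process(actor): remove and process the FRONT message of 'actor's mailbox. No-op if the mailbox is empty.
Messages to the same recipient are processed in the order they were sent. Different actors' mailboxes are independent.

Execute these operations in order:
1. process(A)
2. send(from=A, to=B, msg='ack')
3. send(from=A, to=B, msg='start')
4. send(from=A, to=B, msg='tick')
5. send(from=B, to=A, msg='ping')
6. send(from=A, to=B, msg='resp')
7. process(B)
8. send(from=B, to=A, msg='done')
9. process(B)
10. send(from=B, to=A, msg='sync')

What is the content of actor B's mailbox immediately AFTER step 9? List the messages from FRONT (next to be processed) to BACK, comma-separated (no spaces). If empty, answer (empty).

After 1 (process(A)): A:[] B:[]
After 2 (send(from=A, to=B, msg='ack')): A:[] B:[ack]
After 3 (send(from=A, to=B, msg='start')): A:[] B:[ack,start]
After 4 (send(from=A, to=B, msg='tick')): A:[] B:[ack,start,tick]
After 5 (send(from=B, to=A, msg='ping')): A:[ping] B:[ack,start,tick]
After 6 (send(from=A, to=B, msg='resp')): A:[ping] B:[ack,start,tick,resp]
After 7 (process(B)): A:[ping] B:[start,tick,resp]
After 8 (send(from=B, to=A, msg='done')): A:[ping,done] B:[start,tick,resp]
After 9 (process(B)): A:[ping,done] B:[tick,resp]

tick,resp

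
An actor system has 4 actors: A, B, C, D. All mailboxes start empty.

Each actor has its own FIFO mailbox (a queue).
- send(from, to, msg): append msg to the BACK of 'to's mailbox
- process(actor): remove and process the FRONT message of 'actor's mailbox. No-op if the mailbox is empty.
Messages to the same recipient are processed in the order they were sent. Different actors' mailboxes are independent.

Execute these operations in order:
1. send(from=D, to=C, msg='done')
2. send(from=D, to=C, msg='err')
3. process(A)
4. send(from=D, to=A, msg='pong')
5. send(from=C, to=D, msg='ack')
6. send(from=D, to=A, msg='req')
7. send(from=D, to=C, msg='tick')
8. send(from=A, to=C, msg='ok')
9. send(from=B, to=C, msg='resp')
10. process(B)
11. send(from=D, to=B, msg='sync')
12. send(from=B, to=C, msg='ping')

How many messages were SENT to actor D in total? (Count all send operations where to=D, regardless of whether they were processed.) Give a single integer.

After 1 (send(from=D, to=C, msg='done')): A:[] B:[] C:[done] D:[]
After 2 (send(from=D, to=C, msg='err')): A:[] B:[] C:[done,err] D:[]
After 3 (process(A)): A:[] B:[] C:[done,err] D:[]
After 4 (send(from=D, to=A, msg='pong')): A:[pong] B:[] C:[done,err] D:[]
After 5 (send(from=C, to=D, msg='ack')): A:[pong] B:[] C:[done,err] D:[ack]
After 6 (send(from=D, to=A, msg='req')): A:[pong,req] B:[] C:[done,err] D:[ack]
After 7 (send(from=D, to=C, msg='tick')): A:[pong,req] B:[] C:[done,err,tick] D:[ack]
After 8 (send(from=A, to=C, msg='ok')): A:[pong,req] B:[] C:[done,err,tick,ok] D:[ack]
After 9 (send(from=B, to=C, msg='resp')): A:[pong,req] B:[] C:[done,err,tick,ok,resp] D:[ack]
After 10 (process(B)): A:[pong,req] B:[] C:[done,err,tick,ok,resp] D:[ack]
After 11 (send(from=D, to=B, msg='sync')): A:[pong,req] B:[sync] C:[done,err,tick,ok,resp] D:[ack]
After 12 (send(from=B, to=C, msg='ping')): A:[pong,req] B:[sync] C:[done,err,tick,ok,resp,ping] D:[ack]

Answer: 1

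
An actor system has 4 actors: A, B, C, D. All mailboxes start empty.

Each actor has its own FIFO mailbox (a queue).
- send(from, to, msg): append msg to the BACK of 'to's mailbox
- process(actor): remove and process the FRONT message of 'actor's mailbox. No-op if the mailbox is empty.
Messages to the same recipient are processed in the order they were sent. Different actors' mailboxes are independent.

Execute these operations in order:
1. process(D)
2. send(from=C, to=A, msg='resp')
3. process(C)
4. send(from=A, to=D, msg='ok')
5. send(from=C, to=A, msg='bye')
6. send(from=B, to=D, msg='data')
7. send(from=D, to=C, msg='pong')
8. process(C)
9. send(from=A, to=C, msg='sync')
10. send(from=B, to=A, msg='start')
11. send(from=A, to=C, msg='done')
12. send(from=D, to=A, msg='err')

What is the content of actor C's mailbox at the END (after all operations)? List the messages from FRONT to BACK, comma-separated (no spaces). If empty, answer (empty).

Answer: sync,done

Derivation:
After 1 (process(D)): A:[] B:[] C:[] D:[]
After 2 (send(from=C, to=A, msg='resp')): A:[resp] B:[] C:[] D:[]
After 3 (process(C)): A:[resp] B:[] C:[] D:[]
After 4 (send(from=A, to=D, msg='ok')): A:[resp] B:[] C:[] D:[ok]
After 5 (send(from=C, to=A, msg='bye')): A:[resp,bye] B:[] C:[] D:[ok]
After 6 (send(from=B, to=D, msg='data')): A:[resp,bye] B:[] C:[] D:[ok,data]
After 7 (send(from=D, to=C, msg='pong')): A:[resp,bye] B:[] C:[pong] D:[ok,data]
After 8 (process(C)): A:[resp,bye] B:[] C:[] D:[ok,data]
After 9 (send(from=A, to=C, msg='sync')): A:[resp,bye] B:[] C:[sync] D:[ok,data]
After 10 (send(from=B, to=A, msg='start')): A:[resp,bye,start] B:[] C:[sync] D:[ok,data]
After 11 (send(from=A, to=C, msg='done')): A:[resp,bye,start] B:[] C:[sync,done] D:[ok,data]
After 12 (send(from=D, to=A, msg='err')): A:[resp,bye,start,err] B:[] C:[sync,done] D:[ok,data]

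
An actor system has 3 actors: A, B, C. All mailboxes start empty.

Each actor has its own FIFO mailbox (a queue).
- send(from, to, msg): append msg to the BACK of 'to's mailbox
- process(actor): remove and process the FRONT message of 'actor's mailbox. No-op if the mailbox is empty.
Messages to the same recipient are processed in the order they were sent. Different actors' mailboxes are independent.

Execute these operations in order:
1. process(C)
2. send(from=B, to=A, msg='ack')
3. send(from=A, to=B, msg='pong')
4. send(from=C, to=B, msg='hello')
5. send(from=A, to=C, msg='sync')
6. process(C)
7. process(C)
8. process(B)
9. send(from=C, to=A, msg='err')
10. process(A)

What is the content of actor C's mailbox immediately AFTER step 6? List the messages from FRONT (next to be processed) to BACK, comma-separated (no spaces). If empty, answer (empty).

After 1 (process(C)): A:[] B:[] C:[]
After 2 (send(from=B, to=A, msg='ack')): A:[ack] B:[] C:[]
After 3 (send(from=A, to=B, msg='pong')): A:[ack] B:[pong] C:[]
After 4 (send(from=C, to=B, msg='hello')): A:[ack] B:[pong,hello] C:[]
After 5 (send(from=A, to=C, msg='sync')): A:[ack] B:[pong,hello] C:[sync]
After 6 (process(C)): A:[ack] B:[pong,hello] C:[]

(empty)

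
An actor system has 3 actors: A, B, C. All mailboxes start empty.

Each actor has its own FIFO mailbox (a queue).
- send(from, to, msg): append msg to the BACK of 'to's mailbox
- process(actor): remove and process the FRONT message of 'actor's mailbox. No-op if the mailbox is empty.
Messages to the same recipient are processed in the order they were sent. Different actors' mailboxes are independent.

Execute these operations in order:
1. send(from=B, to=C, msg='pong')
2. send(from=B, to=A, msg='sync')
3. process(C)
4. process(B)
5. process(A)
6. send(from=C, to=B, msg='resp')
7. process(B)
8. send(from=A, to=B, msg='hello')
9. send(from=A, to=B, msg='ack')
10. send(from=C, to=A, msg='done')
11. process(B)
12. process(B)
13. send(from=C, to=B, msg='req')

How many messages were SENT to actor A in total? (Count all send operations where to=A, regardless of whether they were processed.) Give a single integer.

Answer: 2

Derivation:
After 1 (send(from=B, to=C, msg='pong')): A:[] B:[] C:[pong]
After 2 (send(from=B, to=A, msg='sync')): A:[sync] B:[] C:[pong]
After 3 (process(C)): A:[sync] B:[] C:[]
After 4 (process(B)): A:[sync] B:[] C:[]
After 5 (process(A)): A:[] B:[] C:[]
After 6 (send(from=C, to=B, msg='resp')): A:[] B:[resp] C:[]
After 7 (process(B)): A:[] B:[] C:[]
After 8 (send(from=A, to=B, msg='hello')): A:[] B:[hello] C:[]
After 9 (send(from=A, to=B, msg='ack')): A:[] B:[hello,ack] C:[]
After 10 (send(from=C, to=A, msg='done')): A:[done] B:[hello,ack] C:[]
After 11 (process(B)): A:[done] B:[ack] C:[]
After 12 (process(B)): A:[done] B:[] C:[]
After 13 (send(from=C, to=B, msg='req')): A:[done] B:[req] C:[]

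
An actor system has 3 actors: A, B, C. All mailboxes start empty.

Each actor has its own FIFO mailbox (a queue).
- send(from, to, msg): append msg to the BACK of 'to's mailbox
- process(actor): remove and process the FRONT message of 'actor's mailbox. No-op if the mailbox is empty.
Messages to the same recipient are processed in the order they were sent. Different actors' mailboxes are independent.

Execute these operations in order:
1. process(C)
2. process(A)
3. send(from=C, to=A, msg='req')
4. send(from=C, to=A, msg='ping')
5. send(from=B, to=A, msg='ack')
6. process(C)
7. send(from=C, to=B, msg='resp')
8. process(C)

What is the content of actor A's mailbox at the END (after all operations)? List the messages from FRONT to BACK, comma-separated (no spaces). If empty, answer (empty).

Answer: req,ping,ack

Derivation:
After 1 (process(C)): A:[] B:[] C:[]
After 2 (process(A)): A:[] B:[] C:[]
After 3 (send(from=C, to=A, msg='req')): A:[req] B:[] C:[]
After 4 (send(from=C, to=A, msg='ping')): A:[req,ping] B:[] C:[]
After 5 (send(from=B, to=A, msg='ack')): A:[req,ping,ack] B:[] C:[]
After 6 (process(C)): A:[req,ping,ack] B:[] C:[]
After 7 (send(from=C, to=B, msg='resp')): A:[req,ping,ack] B:[resp] C:[]
After 8 (process(C)): A:[req,ping,ack] B:[resp] C:[]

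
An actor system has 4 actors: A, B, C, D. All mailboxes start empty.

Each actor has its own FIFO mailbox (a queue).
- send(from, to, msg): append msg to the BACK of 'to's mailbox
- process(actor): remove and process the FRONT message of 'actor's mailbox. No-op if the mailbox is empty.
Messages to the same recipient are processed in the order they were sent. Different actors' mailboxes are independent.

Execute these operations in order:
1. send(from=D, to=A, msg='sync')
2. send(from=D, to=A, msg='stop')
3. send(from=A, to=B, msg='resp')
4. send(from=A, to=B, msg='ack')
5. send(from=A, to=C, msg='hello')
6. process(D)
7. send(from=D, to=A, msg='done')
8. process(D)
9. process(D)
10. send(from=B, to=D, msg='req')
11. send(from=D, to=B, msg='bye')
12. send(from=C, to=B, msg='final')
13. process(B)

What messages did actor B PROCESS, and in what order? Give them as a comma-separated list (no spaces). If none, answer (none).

Answer: resp

Derivation:
After 1 (send(from=D, to=A, msg='sync')): A:[sync] B:[] C:[] D:[]
After 2 (send(from=D, to=A, msg='stop')): A:[sync,stop] B:[] C:[] D:[]
After 3 (send(from=A, to=B, msg='resp')): A:[sync,stop] B:[resp] C:[] D:[]
After 4 (send(from=A, to=B, msg='ack')): A:[sync,stop] B:[resp,ack] C:[] D:[]
After 5 (send(from=A, to=C, msg='hello')): A:[sync,stop] B:[resp,ack] C:[hello] D:[]
After 6 (process(D)): A:[sync,stop] B:[resp,ack] C:[hello] D:[]
After 7 (send(from=D, to=A, msg='done')): A:[sync,stop,done] B:[resp,ack] C:[hello] D:[]
After 8 (process(D)): A:[sync,stop,done] B:[resp,ack] C:[hello] D:[]
After 9 (process(D)): A:[sync,stop,done] B:[resp,ack] C:[hello] D:[]
After 10 (send(from=B, to=D, msg='req')): A:[sync,stop,done] B:[resp,ack] C:[hello] D:[req]
After 11 (send(from=D, to=B, msg='bye')): A:[sync,stop,done] B:[resp,ack,bye] C:[hello] D:[req]
After 12 (send(from=C, to=B, msg='final')): A:[sync,stop,done] B:[resp,ack,bye,final] C:[hello] D:[req]
After 13 (process(B)): A:[sync,stop,done] B:[ack,bye,final] C:[hello] D:[req]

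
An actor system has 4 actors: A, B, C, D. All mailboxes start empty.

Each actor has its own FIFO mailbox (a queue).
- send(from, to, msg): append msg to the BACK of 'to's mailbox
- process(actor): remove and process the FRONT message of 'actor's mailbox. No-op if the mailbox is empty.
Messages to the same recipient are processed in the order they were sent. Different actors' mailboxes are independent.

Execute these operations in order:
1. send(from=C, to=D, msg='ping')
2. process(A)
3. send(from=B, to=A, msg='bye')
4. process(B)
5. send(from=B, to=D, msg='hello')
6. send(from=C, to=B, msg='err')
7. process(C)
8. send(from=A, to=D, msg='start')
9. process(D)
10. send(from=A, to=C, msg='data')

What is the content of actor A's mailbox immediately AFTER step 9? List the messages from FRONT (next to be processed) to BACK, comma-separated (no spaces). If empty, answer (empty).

After 1 (send(from=C, to=D, msg='ping')): A:[] B:[] C:[] D:[ping]
After 2 (process(A)): A:[] B:[] C:[] D:[ping]
After 3 (send(from=B, to=A, msg='bye')): A:[bye] B:[] C:[] D:[ping]
After 4 (process(B)): A:[bye] B:[] C:[] D:[ping]
After 5 (send(from=B, to=D, msg='hello')): A:[bye] B:[] C:[] D:[ping,hello]
After 6 (send(from=C, to=B, msg='err')): A:[bye] B:[err] C:[] D:[ping,hello]
After 7 (process(C)): A:[bye] B:[err] C:[] D:[ping,hello]
After 8 (send(from=A, to=D, msg='start')): A:[bye] B:[err] C:[] D:[ping,hello,start]
After 9 (process(D)): A:[bye] B:[err] C:[] D:[hello,start]

bye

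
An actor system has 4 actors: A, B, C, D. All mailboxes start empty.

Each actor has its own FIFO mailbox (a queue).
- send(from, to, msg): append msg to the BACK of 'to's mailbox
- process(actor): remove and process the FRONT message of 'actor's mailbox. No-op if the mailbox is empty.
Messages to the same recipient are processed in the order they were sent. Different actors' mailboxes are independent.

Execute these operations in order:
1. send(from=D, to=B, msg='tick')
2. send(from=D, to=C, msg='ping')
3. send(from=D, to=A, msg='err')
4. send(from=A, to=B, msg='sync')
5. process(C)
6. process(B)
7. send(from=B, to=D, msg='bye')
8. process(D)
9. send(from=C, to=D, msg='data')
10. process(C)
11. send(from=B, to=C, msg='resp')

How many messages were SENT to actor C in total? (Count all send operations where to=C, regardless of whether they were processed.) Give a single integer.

After 1 (send(from=D, to=B, msg='tick')): A:[] B:[tick] C:[] D:[]
After 2 (send(from=D, to=C, msg='ping')): A:[] B:[tick] C:[ping] D:[]
After 3 (send(from=D, to=A, msg='err')): A:[err] B:[tick] C:[ping] D:[]
After 4 (send(from=A, to=B, msg='sync')): A:[err] B:[tick,sync] C:[ping] D:[]
After 5 (process(C)): A:[err] B:[tick,sync] C:[] D:[]
After 6 (process(B)): A:[err] B:[sync] C:[] D:[]
After 7 (send(from=B, to=D, msg='bye')): A:[err] B:[sync] C:[] D:[bye]
After 8 (process(D)): A:[err] B:[sync] C:[] D:[]
After 9 (send(from=C, to=D, msg='data')): A:[err] B:[sync] C:[] D:[data]
After 10 (process(C)): A:[err] B:[sync] C:[] D:[data]
After 11 (send(from=B, to=C, msg='resp')): A:[err] B:[sync] C:[resp] D:[data]

Answer: 2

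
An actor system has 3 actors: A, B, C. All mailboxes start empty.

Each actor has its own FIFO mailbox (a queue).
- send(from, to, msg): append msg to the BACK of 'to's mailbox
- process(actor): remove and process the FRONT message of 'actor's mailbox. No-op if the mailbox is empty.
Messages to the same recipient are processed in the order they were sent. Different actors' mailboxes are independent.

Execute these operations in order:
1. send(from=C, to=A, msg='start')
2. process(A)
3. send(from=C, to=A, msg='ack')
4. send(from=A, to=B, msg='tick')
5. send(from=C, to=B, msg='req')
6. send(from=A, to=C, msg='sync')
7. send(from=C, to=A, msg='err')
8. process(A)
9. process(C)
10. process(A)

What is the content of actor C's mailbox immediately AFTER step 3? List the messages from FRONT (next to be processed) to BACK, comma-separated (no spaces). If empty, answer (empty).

After 1 (send(from=C, to=A, msg='start')): A:[start] B:[] C:[]
After 2 (process(A)): A:[] B:[] C:[]
After 3 (send(from=C, to=A, msg='ack')): A:[ack] B:[] C:[]

(empty)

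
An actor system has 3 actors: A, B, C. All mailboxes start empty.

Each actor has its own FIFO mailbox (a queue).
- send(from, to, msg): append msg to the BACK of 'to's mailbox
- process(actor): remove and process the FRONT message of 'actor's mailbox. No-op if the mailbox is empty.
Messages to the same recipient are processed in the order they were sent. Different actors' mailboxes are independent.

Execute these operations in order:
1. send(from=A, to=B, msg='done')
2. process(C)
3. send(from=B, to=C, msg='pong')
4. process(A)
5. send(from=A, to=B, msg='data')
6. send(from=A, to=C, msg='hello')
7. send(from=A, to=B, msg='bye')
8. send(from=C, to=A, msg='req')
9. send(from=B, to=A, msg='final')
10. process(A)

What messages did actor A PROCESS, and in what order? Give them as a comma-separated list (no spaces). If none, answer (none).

Answer: req

Derivation:
After 1 (send(from=A, to=B, msg='done')): A:[] B:[done] C:[]
After 2 (process(C)): A:[] B:[done] C:[]
After 3 (send(from=B, to=C, msg='pong')): A:[] B:[done] C:[pong]
After 4 (process(A)): A:[] B:[done] C:[pong]
After 5 (send(from=A, to=B, msg='data')): A:[] B:[done,data] C:[pong]
After 6 (send(from=A, to=C, msg='hello')): A:[] B:[done,data] C:[pong,hello]
After 7 (send(from=A, to=B, msg='bye')): A:[] B:[done,data,bye] C:[pong,hello]
After 8 (send(from=C, to=A, msg='req')): A:[req] B:[done,data,bye] C:[pong,hello]
After 9 (send(from=B, to=A, msg='final')): A:[req,final] B:[done,data,bye] C:[pong,hello]
After 10 (process(A)): A:[final] B:[done,data,bye] C:[pong,hello]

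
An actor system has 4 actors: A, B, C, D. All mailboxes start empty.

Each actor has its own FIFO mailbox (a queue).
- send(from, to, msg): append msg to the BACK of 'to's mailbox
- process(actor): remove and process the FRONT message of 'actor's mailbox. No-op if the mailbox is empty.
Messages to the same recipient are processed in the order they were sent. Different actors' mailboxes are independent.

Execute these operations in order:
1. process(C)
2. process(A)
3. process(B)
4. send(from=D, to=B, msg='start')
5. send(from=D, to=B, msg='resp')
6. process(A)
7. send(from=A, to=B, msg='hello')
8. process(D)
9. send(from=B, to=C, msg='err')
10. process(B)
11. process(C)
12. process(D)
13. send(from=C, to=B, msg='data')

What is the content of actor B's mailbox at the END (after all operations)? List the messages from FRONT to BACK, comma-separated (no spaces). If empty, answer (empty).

After 1 (process(C)): A:[] B:[] C:[] D:[]
After 2 (process(A)): A:[] B:[] C:[] D:[]
After 3 (process(B)): A:[] B:[] C:[] D:[]
After 4 (send(from=D, to=B, msg='start')): A:[] B:[start] C:[] D:[]
After 5 (send(from=D, to=B, msg='resp')): A:[] B:[start,resp] C:[] D:[]
After 6 (process(A)): A:[] B:[start,resp] C:[] D:[]
After 7 (send(from=A, to=B, msg='hello')): A:[] B:[start,resp,hello] C:[] D:[]
After 8 (process(D)): A:[] B:[start,resp,hello] C:[] D:[]
After 9 (send(from=B, to=C, msg='err')): A:[] B:[start,resp,hello] C:[err] D:[]
After 10 (process(B)): A:[] B:[resp,hello] C:[err] D:[]
After 11 (process(C)): A:[] B:[resp,hello] C:[] D:[]
After 12 (process(D)): A:[] B:[resp,hello] C:[] D:[]
After 13 (send(from=C, to=B, msg='data')): A:[] B:[resp,hello,data] C:[] D:[]

Answer: resp,hello,data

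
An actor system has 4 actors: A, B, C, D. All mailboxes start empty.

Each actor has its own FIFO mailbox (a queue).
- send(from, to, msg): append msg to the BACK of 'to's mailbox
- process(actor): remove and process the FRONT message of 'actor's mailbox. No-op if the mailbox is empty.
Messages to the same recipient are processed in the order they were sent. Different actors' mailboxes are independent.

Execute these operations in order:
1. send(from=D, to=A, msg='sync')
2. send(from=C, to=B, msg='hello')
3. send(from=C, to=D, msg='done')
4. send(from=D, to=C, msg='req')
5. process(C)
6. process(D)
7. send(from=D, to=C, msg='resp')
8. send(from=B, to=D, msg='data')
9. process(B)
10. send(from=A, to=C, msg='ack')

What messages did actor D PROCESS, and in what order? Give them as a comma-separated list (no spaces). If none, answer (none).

After 1 (send(from=D, to=A, msg='sync')): A:[sync] B:[] C:[] D:[]
After 2 (send(from=C, to=B, msg='hello')): A:[sync] B:[hello] C:[] D:[]
After 3 (send(from=C, to=D, msg='done')): A:[sync] B:[hello] C:[] D:[done]
After 4 (send(from=D, to=C, msg='req')): A:[sync] B:[hello] C:[req] D:[done]
After 5 (process(C)): A:[sync] B:[hello] C:[] D:[done]
After 6 (process(D)): A:[sync] B:[hello] C:[] D:[]
After 7 (send(from=D, to=C, msg='resp')): A:[sync] B:[hello] C:[resp] D:[]
After 8 (send(from=B, to=D, msg='data')): A:[sync] B:[hello] C:[resp] D:[data]
After 9 (process(B)): A:[sync] B:[] C:[resp] D:[data]
After 10 (send(from=A, to=C, msg='ack')): A:[sync] B:[] C:[resp,ack] D:[data]

Answer: done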